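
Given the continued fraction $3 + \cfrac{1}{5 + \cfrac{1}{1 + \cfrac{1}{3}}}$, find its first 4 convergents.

Using the convergent recurrence p_i = a_i*p_{i-1} + p_{i-2}, q_i = a_i*q_{i-1} + q_{i-2} with p_{-2}=0, p_{-1}=1, q_{-2}=1, q_{-1}=0:
  i=0: a_0=3, p_0 = 3*1 + 0 = 3, q_0 = 3*0 + 1 = 1.
  i=1: a_1=5, p_1 = 5*3 + 1 = 16, q_1 = 5*1 + 0 = 5.
  i=2: a_2=1, p_2 = 1*16 + 3 = 19, q_2 = 1*5 + 1 = 6.
  i=3: a_3=3, p_3 = 3*19 + 16 = 73, q_3 = 3*6 + 5 = 23.

3/1, 16/5, 19/6, 73/23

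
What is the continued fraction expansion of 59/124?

Run the Euclidean algorithm on 59 and 124; the successive quotients are the partial quotients a_0, a_1, ... (each step inverts the fractional part left over by the previous one):
  59 = 0*124 + 59, so a_0 = 0.
  124 = 2*59 + 6, so a_1 = 2.
  59 = 9*6 + 5, so a_2 = 9.
  6 = 1*5 + 1, so a_3 = 1.
  5 = 5*1 + 0, so a_4 = 5.
The remainder reaches 0 after 5 divisions, so the expansion has 5 partial quotients, read off in order.

[0; 2, 9, 1, 5]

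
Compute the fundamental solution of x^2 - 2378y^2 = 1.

(x, y) = (1374483, 28186)

First expand sqrt(2378) as a continued fraction. With x_i = (sqrt(2378) + m_i)/d_i and (m_0, d_0) = (0, 1): a_0 = floor(sqrt(2378)) = 48, since 48^2 = 2304 <= 2378 < 2401 = 49^2.
Iterate m_{i+1} = d_i*a_i - m_i, d_{i+1} = (2378 - m_{i+1}^2)/d_i, a_{i+1} = floor((a_0 + m_{i+1})/d_{i+1}):
  m_1 = 1*48 - 0 = 48, d_1 = (2378 - 48^2)/1 = 74/1 = 74, a_1 = floor((48 + 48)/74) = 1.
  m_2 = 74*1 - 48 = 26, d_2 = (2378 - 26^2)/74 = 1702/74 = 23, a_2 = floor((48 + 26)/23) = 3.
  m_3 = 23*3 - 26 = 43, d_3 = (2378 - 43^2)/23 = 529/23 = 23, a_3 = floor((48 + 43)/23) = 3.
  m_4 = 23*3 - 43 = 26, d_4 = (2378 - 26^2)/23 = 1702/23 = 74, a_4 = floor((48 + 26)/74) = 1.
  m_5 = 74*1 - 26 = 48, d_5 = (2378 - 48^2)/74 = 74/74 = 1, a_5 = floor((48 + 48)/1) = 96.
  m_6 = 1*96 - 48 = 48, d_6 = (2378 - 48^2)/1 = 74/1 = 74: (m_6, d_6) = (m_1, d_1) = (48, 74), so from here the quotients repeat a_1, ..., a_5; the period length is 5.
So sqrt(2378) = [48; (1, 3, 3, 1, 96)] with period length k = 5.
k is odd, so (p_{k-1}, q_{k-1}) only solves x^2 - 2378y^2 = -1 and the fundamental solution of x^2 - 2378y^2 = 1 is (p_{2k-1}, q_{2k-1}) = (p_9, q_9); compute convergents through index 9, running through the period twice.
Convergents (p_i = a_i*p_{i-1} + p_{i-2}, q_i = a_i*q_{i-1} + q_{i-2} with p_{-2}=0, p_{-1}=1, q_{-2}=1, q_{-1}=0):
  i=0: a_0=48, p_0 = 48*1 + 0 = 48, q_0 = 48*0 + 1 = 1.
  i=1: a_1=1, p_1 = 1*48 + 1 = 49, q_1 = 1*1 + 0 = 1.
  i=2: a_2=3, p_2 = 3*49 + 48 = 195, q_2 = 3*1 + 1 = 4.
  i=3: a_3=3, p_3 = 3*195 + 49 = 634, q_3 = 3*4 + 1 = 13.
  i=4: a_4=1, p_4 = 1*634 + 195 = 829, q_4 = 1*13 + 4 = 17.
  i=5: a_5=96, p_5 = 96*829 + 634 = 80218, q_5 = 96*17 + 13 = 1645.
  i=6: a_6=1, p_6 = 1*80218 + 829 = 81047, q_6 = 1*1645 + 17 = 1662.
  i=7: a_7=3, p_7 = 3*81047 + 80218 = 323359, q_7 = 3*1662 + 1645 = 6631.
  i=8: a_8=3, p_8 = 3*323359 + 81047 = 1051124, q_8 = 3*6631 + 1662 = 21555.
  i=9: a_9=1, p_9 = 1*1051124 + 323359 = 1374483, q_9 = 1*21555 + 6631 = 28186.
Indeed p_4^2 - 2378*q_4^2 = 687241 - 687242 = -1, not +1.
Check: 1374483^2 - 2378*28186^2 = 1889203517289 - 1889203517288 = 1, so (x, y) = (1374483, 28186) solves the equation, and by the theorem it is the least positive solution.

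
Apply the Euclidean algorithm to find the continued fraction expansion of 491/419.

[1; 5, 1, 4, 1, 1, 6]

Run the Euclidean algorithm on 491 and 419; the successive quotients are the partial quotients a_0, a_1, ... (each step inverts the fractional part left over by the previous one):
  491 = 1*419 + 72, so a_0 = 1.
  419 = 5*72 + 59, so a_1 = 5.
  72 = 1*59 + 13, so a_2 = 1.
  59 = 4*13 + 7, so a_3 = 4.
  13 = 1*7 + 6, so a_4 = 1.
  7 = 1*6 + 1, so a_5 = 1.
  6 = 6*1 + 0, so a_6 = 6.
The remainder reaches 0 after 7 divisions, so the expansion has 7 partial quotients, read off in order.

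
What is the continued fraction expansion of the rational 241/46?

[5; 4, 5, 2]

Run the Euclidean algorithm on 241 and 46; the successive quotients are the partial quotients a_0, a_1, ... (each step inverts the fractional part left over by the previous one):
  241 = 5*46 + 11, so a_0 = 5.
  46 = 4*11 + 2, so a_1 = 4.
  11 = 5*2 + 1, so a_2 = 5.
  2 = 2*1 + 0, so a_3 = 2.
The remainder reaches 0 after 4 divisions, so the expansion has 4 partial quotients, read off in order.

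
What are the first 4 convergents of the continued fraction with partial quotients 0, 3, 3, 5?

0/1, 1/3, 3/10, 16/53

Using the convergent recurrence p_i = a_i*p_{i-1} + p_{i-2}, q_i = a_i*q_{i-1} + q_{i-2} with p_{-2}=0, p_{-1}=1, q_{-2}=1, q_{-1}=0:
  i=0: a_0=0, p_0 = 0*1 + 0 = 0, q_0 = 0*0 + 1 = 1.
  i=1: a_1=3, p_1 = 3*0 + 1 = 1, q_1 = 3*1 + 0 = 3.
  i=2: a_2=3, p_2 = 3*1 + 0 = 3, q_2 = 3*3 + 1 = 10.
  i=3: a_3=5, p_3 = 5*3 + 1 = 16, q_3 = 5*10 + 3 = 53.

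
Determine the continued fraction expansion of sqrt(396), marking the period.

[19; (1, 8, 1, 38)]

Write x_i = (sqrt(396) + m_i)/d_i with (m_0, d_0) = (0, 1). a_0 = floor(sqrt(396)) = 19, since 19^2 = 361 <= 396 < 400 = 20^2.
Iterate m_{i+1} = d_i*a_i - m_i, d_{i+1} = (396 - m_{i+1}^2)/d_i, a_{i+1} = floor((a_0 + m_{i+1})/d_{i+1}):
  m_1 = 1*19 - 0 = 19, d_1 = (396 - 19^2)/1 = 35/1 = 35, a_1 = floor((19 + 19)/35) = 1.
  m_2 = 35*1 - 19 = 16, d_2 = (396 - 16^2)/35 = 140/35 = 4, a_2 = floor((19 + 16)/4) = 8.
  m_3 = 4*8 - 16 = 16, d_3 = (396 - 16^2)/4 = 140/4 = 35, a_3 = floor((19 + 16)/35) = 1.
  m_4 = 35*1 - 16 = 19, d_4 = (396 - 19^2)/35 = 35/35 = 1, a_4 = floor((19 + 19)/1) = 38.
  m_5 = 1*38 - 19 = 19, d_5 = (396 - 19^2)/1 = 35/1 = 35: (m_5, d_5) = (m_1, d_1) = (19, 35), so from here the quotients repeat a_1, ..., a_4; the period length is 4.
Hence the expansion of sqrt(396) is a_0 = 19 followed by the repeating block 1, 8, 1, 38 (period 4).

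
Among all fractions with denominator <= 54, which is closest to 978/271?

83/23

Expand x = 978/271 as a continued fraction with the Euclidean algorithm:
  978 = 3*271 + 165, so a_0 = 3.
  271 = 1*165 + 106, so a_1 = 1.
  165 = 1*106 + 59, so a_2 = 1.
  106 = 1*59 + 47, so a_3 = 1.
  59 = 1*47 + 12, so a_4 = 1.
  47 = 3*12 + 11, so a_5 = 3.
  12 = 1*11 + 1, so a_6 = 1.
  11 = 11*1 + 0, so a_7 = 11.
so x = [3; 1, 1, 1, 1, 3, 1, 11].
Convergents (p_i = a_i*p_{i-1} + p_{i-2}, q_i = a_i*q_{i-1} + q_{i-2} with p_{-2}=0, p_{-1}=1, q_{-2}=1, q_{-1}=0), until the denominator exceeds 54:
  i=0: a_0=3, p_0 = 3*1 + 0 = 3, q_0 = 3*0 + 1 = 1.
  i=1: a_1=1, p_1 = 1*3 + 1 = 4, q_1 = 1*1 + 0 = 1.
  i=2: a_2=1, p_2 = 1*4 + 3 = 7, q_2 = 1*1 + 1 = 2.
  i=3: a_3=1, p_3 = 1*7 + 4 = 11, q_3 = 1*2 + 1 = 3.
  i=4: a_4=1, p_4 = 1*11 + 7 = 18, q_4 = 1*3 + 2 = 5.
  i=5: a_5=3, p_5 = 3*18 + 11 = 65, q_5 = 3*5 + 3 = 18.
  i=6: a_6=1, p_6 = 1*65 + 18 = 83, q_6 = 1*18 + 5 = 23.
  i=7: a_7=11, p_7 = 11*83 + 65 = 978, q_7 = 11*23 + 18 = 271.
q_7 = 271 > 54, so the last convergent with denominator <= 54 is p_6/q_6 = 83/23.
The closest fraction with denominator <= 54 is either p_6/q_6 or the intermediate fraction (k*p_6 + p_5)/(k*q_6 + q_5) with the largest k >= 1 whose denominator stays <= 54; these approach x as k grows, and every other convergent or intermediate fraction in range is farther away.
Largest k: floor((54 - q_5)/q_6) = floor((54 - 18)/23) = 1.
That gives (1*83 + 65)/(1*23 + 18) = 148/41.
Compare the errors: |x - 83/23| = |978*23 - 83*271|/(271*23) = 1/6233, and |x - 148/41| = |978*41 - 148*271|/(271*41) = 10/11111.
Cross-multiplying, 1*11111 = 11111 < 62330 = 10*6233, so 1/6233 is smaller: the convergent 83/23 is closer to x than 148/41.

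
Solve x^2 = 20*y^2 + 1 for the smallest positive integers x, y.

(x, y) = (9, 2)

First expand sqrt(20) as a continued fraction. With x_i = (sqrt(20) + m_i)/d_i and (m_0, d_0) = (0, 1): a_0 = floor(sqrt(20)) = 4, since 4^2 = 16 <= 20 < 25 = 5^2.
Iterate m_{i+1} = d_i*a_i - m_i, d_{i+1} = (20 - m_{i+1}^2)/d_i, a_{i+1} = floor((a_0 + m_{i+1})/d_{i+1}):
  m_1 = 1*4 - 0 = 4, d_1 = (20 - 4^2)/1 = 4/1 = 4, a_1 = floor((4 + 4)/4) = 2.
  m_2 = 4*2 - 4 = 4, d_2 = (20 - 4^2)/4 = 4/4 = 1, a_2 = floor((4 + 4)/1) = 8.
  m_3 = 1*8 - 4 = 4, d_3 = (20 - 4^2)/1 = 4/1 = 4: (m_3, d_3) = (m_1, d_1) = (4, 4), so from here the quotients repeat a_1, a_2; the period length is 2.
So sqrt(20) = [4; (2, 8)] with period length k = 2.
k is even, so the fundamental solution of x^2 - 20y^2 = 1 is (p_{k-1}, q_{k-1}) = (p_1, q_1); compute convergents through index 1.
Convergents (p_i = a_i*p_{i-1} + p_{i-2}, q_i = a_i*q_{i-1} + q_{i-2} with p_{-2}=0, p_{-1}=1, q_{-2}=1, q_{-1}=0):
  i=0: a_0=4, p_0 = 4*1 + 0 = 4, q_0 = 4*0 + 1 = 1.
  i=1: a_1=2, p_1 = 2*4 + 1 = 9, q_1 = 2*1 + 0 = 2.
Check: 9^2 - 20*2^2 = 81 - 80 = 1, so (x, y) = (9, 2) solves the equation, and by the theorem it is the least positive solution.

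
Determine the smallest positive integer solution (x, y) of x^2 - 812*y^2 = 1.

First expand sqrt(812) as a continued fraction. With x_i = (sqrt(812) + m_i)/d_i and (m_0, d_0) = (0, 1): a_0 = floor(sqrt(812)) = 28, since 28^2 = 784 <= 812 < 841 = 29^2.
Iterate m_{i+1} = d_i*a_i - m_i, d_{i+1} = (812 - m_{i+1}^2)/d_i, a_{i+1} = floor((a_0 + m_{i+1})/d_{i+1}):
  m_1 = 1*28 - 0 = 28, d_1 = (812 - 28^2)/1 = 28/1 = 28, a_1 = floor((28 + 28)/28) = 2.
  m_2 = 28*2 - 28 = 28, d_2 = (812 - 28^2)/28 = 28/28 = 1, a_2 = floor((28 + 28)/1) = 56.
  m_3 = 1*56 - 28 = 28, d_3 = (812 - 28^2)/1 = 28/1 = 28: (m_3, d_3) = (m_1, d_1) = (28, 28), so from here the quotients repeat a_1, a_2; the period length is 2.
So sqrt(812) = [28; (2, 56)] with period length k = 2.
k is even, so the fundamental solution of x^2 - 812y^2 = 1 is (p_{k-1}, q_{k-1}) = (p_1, q_1); compute convergents through index 1.
Convergents (p_i = a_i*p_{i-1} + p_{i-2}, q_i = a_i*q_{i-1} + q_{i-2} with p_{-2}=0, p_{-1}=1, q_{-2}=1, q_{-1}=0):
  i=0: a_0=28, p_0 = 28*1 + 0 = 28, q_0 = 28*0 + 1 = 1.
  i=1: a_1=2, p_1 = 2*28 + 1 = 57, q_1 = 2*1 + 0 = 2.
Check: 57^2 - 812*2^2 = 3249 - 3248 = 1, so (x, y) = (57, 2) solves the equation, and by the theorem it is the least positive solution.

(x, y) = (57, 2)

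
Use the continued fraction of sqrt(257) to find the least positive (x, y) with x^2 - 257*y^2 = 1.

(x, y) = (513, 32)

First expand sqrt(257) as a continued fraction. With x_i = (sqrt(257) + m_i)/d_i and (m_0, d_0) = (0, 1): a_0 = floor(sqrt(257)) = 16, since 16^2 = 256 <= 257 < 289 = 17^2.
Iterate m_{i+1} = d_i*a_i - m_i, d_{i+1} = (257 - m_{i+1}^2)/d_i, a_{i+1} = floor((a_0 + m_{i+1})/d_{i+1}):
  m_1 = 1*16 - 0 = 16, d_1 = (257 - 16^2)/1 = 1/1 = 1, a_1 = floor((16 + 16)/1) = 32.
  m_2 = 1*32 - 16 = 16, d_2 = (257 - 16^2)/1 = 1/1 = 1: (m_2, d_2) = (m_1, d_1) = (16, 1), so from here the quotient a_1 repeats; the period length is 1.
So sqrt(257) = [16; (32)] with period length k = 1.
k is odd, so (p_{k-1}, q_{k-1}) only solves x^2 - 257y^2 = -1 and the fundamental solution of x^2 - 257y^2 = 1 is (p_{2k-1}, q_{2k-1}) = (p_1, q_1); compute convergents through index 1, running through the period twice.
Convergents (p_i = a_i*p_{i-1} + p_{i-2}, q_i = a_i*q_{i-1} + q_{i-2} with p_{-2}=0, p_{-1}=1, q_{-2}=1, q_{-1}=0):
  i=0: a_0=16, p_0 = 16*1 + 0 = 16, q_0 = 16*0 + 1 = 1.
  i=1: a_1=32, p_1 = 32*16 + 1 = 513, q_1 = 32*1 + 0 = 32.
Indeed p_0^2 - 257*q_0^2 = 256 - 257 = -1, not +1.
Check: 513^2 - 257*32^2 = 263169 - 263168 = 1, so (x, y) = (513, 32) solves the equation, and by the theorem it is the least positive solution.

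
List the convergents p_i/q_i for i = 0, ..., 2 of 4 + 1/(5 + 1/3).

Using the convergent recurrence p_i = a_i*p_{i-1} + p_{i-2}, q_i = a_i*q_{i-1} + q_{i-2} with p_{-2}=0, p_{-1}=1, q_{-2}=1, q_{-1}=0:
  i=0: a_0=4, p_0 = 4*1 + 0 = 4, q_0 = 4*0 + 1 = 1.
  i=1: a_1=5, p_1 = 5*4 + 1 = 21, q_1 = 5*1 + 0 = 5.
  i=2: a_2=3, p_2 = 3*21 + 4 = 67, q_2 = 3*5 + 1 = 16.

4/1, 21/5, 67/16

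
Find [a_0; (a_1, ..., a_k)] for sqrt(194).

[13; (1, 12, 1, 26)]

Write x_i = (sqrt(194) + m_i)/d_i with (m_0, d_0) = (0, 1). a_0 = floor(sqrt(194)) = 13, since 13^2 = 169 <= 194 < 196 = 14^2.
Iterate m_{i+1} = d_i*a_i - m_i, d_{i+1} = (194 - m_{i+1}^2)/d_i, a_{i+1} = floor((a_0 + m_{i+1})/d_{i+1}):
  m_1 = 1*13 - 0 = 13, d_1 = (194 - 13^2)/1 = 25/1 = 25, a_1 = floor((13 + 13)/25) = 1.
  m_2 = 25*1 - 13 = 12, d_2 = (194 - 12^2)/25 = 50/25 = 2, a_2 = floor((13 + 12)/2) = 12.
  m_3 = 2*12 - 12 = 12, d_3 = (194 - 12^2)/2 = 50/2 = 25, a_3 = floor((13 + 12)/25) = 1.
  m_4 = 25*1 - 12 = 13, d_4 = (194 - 13^2)/25 = 25/25 = 1, a_4 = floor((13 + 13)/1) = 26.
  m_5 = 1*26 - 13 = 13, d_5 = (194 - 13^2)/1 = 25/1 = 25: (m_5, d_5) = (m_1, d_1) = (13, 25), so from here the quotients repeat a_1, ..., a_4; the period length is 4.
Hence the expansion of sqrt(194) is a_0 = 13 followed by the repeating block 1, 12, 1, 26 (period 4).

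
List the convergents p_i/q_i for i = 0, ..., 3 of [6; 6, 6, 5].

6/1, 37/6, 228/37, 1177/191

Using the convergent recurrence p_i = a_i*p_{i-1} + p_{i-2}, q_i = a_i*q_{i-1} + q_{i-2} with p_{-2}=0, p_{-1}=1, q_{-2}=1, q_{-1}=0:
  i=0: a_0=6, p_0 = 6*1 + 0 = 6, q_0 = 6*0 + 1 = 1.
  i=1: a_1=6, p_1 = 6*6 + 1 = 37, q_1 = 6*1 + 0 = 6.
  i=2: a_2=6, p_2 = 6*37 + 6 = 228, q_2 = 6*6 + 1 = 37.
  i=3: a_3=5, p_3 = 5*228 + 37 = 1177, q_3 = 5*37 + 6 = 191.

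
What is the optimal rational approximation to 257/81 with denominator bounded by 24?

73/23

Expand x = 257/81 as a continued fraction with the Euclidean algorithm:
  257 = 3*81 + 14, so a_0 = 3.
  81 = 5*14 + 11, so a_1 = 5.
  14 = 1*11 + 3, so a_2 = 1.
  11 = 3*3 + 2, so a_3 = 3.
  3 = 1*2 + 1, so a_4 = 1.
  2 = 2*1 + 0, so a_5 = 2.
so x = [3; 5, 1, 3, 1, 2].
Convergents (p_i = a_i*p_{i-1} + p_{i-2}, q_i = a_i*q_{i-1} + q_{i-2} with p_{-2}=0, p_{-1}=1, q_{-2}=1, q_{-1}=0), until the denominator exceeds 24:
  i=0: a_0=3, p_0 = 3*1 + 0 = 3, q_0 = 3*0 + 1 = 1.
  i=1: a_1=5, p_1 = 5*3 + 1 = 16, q_1 = 5*1 + 0 = 5.
  i=2: a_2=1, p_2 = 1*16 + 3 = 19, q_2 = 1*5 + 1 = 6.
  i=3: a_3=3, p_3 = 3*19 + 16 = 73, q_3 = 3*6 + 5 = 23.
  i=4: a_4=1, p_4 = 1*73 + 19 = 92, q_4 = 1*23 + 6 = 29.
q_4 = 29 > 24, so the last convergent with denominator <= 24 is p_3/q_3 = 73/23.
The closest fraction with denominator <= 24 is either p_3/q_3 or the intermediate fraction (k*p_3 + p_2)/(k*q_3 + q_2) with the largest k >= 1 whose denominator stays <= 24; these approach x as k grows, and every other convergent or intermediate fraction in range is farther away.
Largest k: floor((24 - q_2)/q_3) = floor((24 - 6)/23) = 0.
Since k = 0, no intermediate fraction beyond p_3/q_3 has denominator <= 24, so the convergent 73/23 is the closest (its error is |257*23 - 73*81|/(81*23) = 2/1863).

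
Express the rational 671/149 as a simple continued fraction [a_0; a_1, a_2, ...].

[4; 1, 1, 74]

Run the Euclidean algorithm on 671 and 149; the successive quotients are the partial quotients a_0, a_1, ... (each step inverts the fractional part left over by the previous one):
  671 = 4*149 + 75, so a_0 = 4.
  149 = 1*75 + 74, so a_1 = 1.
  75 = 1*74 + 1, so a_2 = 1.
  74 = 74*1 + 0, so a_3 = 74.
The remainder reaches 0 after 4 divisions, so the expansion has 4 partial quotients, read off in order.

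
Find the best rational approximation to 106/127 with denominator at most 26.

5/6

Expand x = 106/127 as a continued fraction with the Euclidean algorithm:
  106 = 0*127 + 106, so a_0 = 0.
  127 = 1*106 + 21, so a_1 = 1.
  106 = 5*21 + 1, so a_2 = 5.
  21 = 21*1 + 0, so a_3 = 21.
so x = [0; 1, 5, 21].
Convergents (p_i = a_i*p_{i-1} + p_{i-2}, q_i = a_i*q_{i-1} + q_{i-2} with p_{-2}=0, p_{-1}=1, q_{-2}=1, q_{-1}=0), until the denominator exceeds 26:
  i=0: a_0=0, p_0 = 0*1 + 0 = 0, q_0 = 0*0 + 1 = 1.
  i=1: a_1=1, p_1 = 1*0 + 1 = 1, q_1 = 1*1 + 0 = 1.
  i=2: a_2=5, p_2 = 5*1 + 0 = 5, q_2 = 5*1 + 1 = 6.
  i=3: a_3=21, p_3 = 21*5 + 1 = 106, q_3 = 21*6 + 1 = 127.
q_3 = 127 > 26, so the last convergent with denominator <= 26 is p_2/q_2 = 5/6.
The closest fraction with denominator <= 26 is either p_2/q_2 or the intermediate fraction (k*p_2 + p_1)/(k*q_2 + q_1) with the largest k >= 1 whose denominator stays <= 26; these approach x as k grows, and every other convergent or intermediate fraction in range is farther away.
Largest k: floor((26 - q_1)/q_2) = floor((26 - 1)/6) = 4.
That gives (4*5 + 1)/(4*6 + 1) = 21/25.
Compare the errors: |x - 5/6| = |106*6 - 5*127|/(127*6) = 1/762, and |x - 21/25| = |106*25 - 21*127|/(127*25) = 17/3175.
Cross-multiplying, 1*3175 = 3175 < 12954 = 17*762, so 1/762 is smaller: the convergent 5/6 is closer to x than 21/25.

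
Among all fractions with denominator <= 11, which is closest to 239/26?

46/5

Expand x = 239/26 as a continued fraction with the Euclidean algorithm:
  239 = 9*26 + 5, so a_0 = 9.
  26 = 5*5 + 1, so a_1 = 5.
  5 = 5*1 + 0, so a_2 = 5.
so x = [9; 5, 5].
Convergents (p_i = a_i*p_{i-1} + p_{i-2}, q_i = a_i*q_{i-1} + q_{i-2} with p_{-2}=0, p_{-1}=1, q_{-2}=1, q_{-1}=0), until the denominator exceeds 11:
  i=0: a_0=9, p_0 = 9*1 + 0 = 9, q_0 = 9*0 + 1 = 1.
  i=1: a_1=5, p_1 = 5*9 + 1 = 46, q_1 = 5*1 + 0 = 5.
  i=2: a_2=5, p_2 = 5*46 + 9 = 239, q_2 = 5*5 + 1 = 26.
q_2 = 26 > 11, so the last convergent with denominator <= 11 is p_1/q_1 = 46/5.
The closest fraction with denominator <= 11 is either p_1/q_1 or the intermediate fraction (k*p_1 + p_0)/(k*q_1 + q_0) with the largest k >= 1 whose denominator stays <= 11; these approach x as k grows, and every other convergent or intermediate fraction in range is farther away.
Largest k: floor((11 - q_0)/q_1) = floor((11 - 1)/5) = 2.
That gives (2*46 + 9)/(2*5 + 1) = 101/11.
Compare the errors: |x - 46/5| = |239*5 - 46*26|/(26*5) = 1/130, and |x - 101/11| = |239*11 - 101*26|/(26*11) = 3/286.
Cross-multiplying, 1*286 = 286 < 390 = 3*130, so 1/130 is smaller: the convergent 46/5 is closer to x than 101/11.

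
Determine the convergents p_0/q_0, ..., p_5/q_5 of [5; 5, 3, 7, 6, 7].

5/1, 26/5, 83/16, 607/117, 3725/718, 26682/5143

Using the convergent recurrence p_i = a_i*p_{i-1} + p_{i-2}, q_i = a_i*q_{i-1} + q_{i-2} with p_{-2}=0, p_{-1}=1, q_{-2}=1, q_{-1}=0:
  i=0: a_0=5, p_0 = 5*1 + 0 = 5, q_0 = 5*0 + 1 = 1.
  i=1: a_1=5, p_1 = 5*5 + 1 = 26, q_1 = 5*1 + 0 = 5.
  i=2: a_2=3, p_2 = 3*26 + 5 = 83, q_2 = 3*5 + 1 = 16.
  i=3: a_3=7, p_3 = 7*83 + 26 = 607, q_3 = 7*16 + 5 = 117.
  i=4: a_4=6, p_4 = 6*607 + 83 = 3725, q_4 = 6*117 + 16 = 718.
  i=5: a_5=7, p_5 = 7*3725 + 607 = 26682, q_5 = 7*718 + 117 = 5143.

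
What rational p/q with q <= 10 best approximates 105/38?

Expand x = 105/38 as a continued fraction with the Euclidean algorithm:
  105 = 2*38 + 29, so a_0 = 2.
  38 = 1*29 + 9, so a_1 = 1.
  29 = 3*9 + 2, so a_2 = 3.
  9 = 4*2 + 1, so a_3 = 4.
  2 = 2*1 + 0, so a_4 = 2.
so x = [2; 1, 3, 4, 2].
Convergents (p_i = a_i*p_{i-1} + p_{i-2}, q_i = a_i*q_{i-1} + q_{i-2} with p_{-2}=0, p_{-1}=1, q_{-2}=1, q_{-1}=0), until the denominator exceeds 10:
  i=0: a_0=2, p_0 = 2*1 + 0 = 2, q_0 = 2*0 + 1 = 1.
  i=1: a_1=1, p_1 = 1*2 + 1 = 3, q_1 = 1*1 + 0 = 1.
  i=2: a_2=3, p_2 = 3*3 + 2 = 11, q_2 = 3*1 + 1 = 4.
  i=3: a_3=4, p_3 = 4*11 + 3 = 47, q_3 = 4*4 + 1 = 17.
q_3 = 17 > 10, so the last convergent with denominator <= 10 is p_2/q_2 = 11/4.
The closest fraction with denominator <= 10 is either p_2/q_2 or the intermediate fraction (k*p_2 + p_1)/(k*q_2 + q_1) with the largest k >= 1 whose denominator stays <= 10; these approach x as k grows, and every other convergent or intermediate fraction in range is farther away.
Largest k: floor((10 - q_1)/q_2) = floor((10 - 1)/4) = 2.
That gives (2*11 + 3)/(2*4 + 1) = 25/9.
Compare the errors: |x - 11/4| = |105*4 - 11*38|/(38*4) = 2/152, and |x - 25/9| = |105*9 - 25*38|/(38*9) = 5/342.
Cross-multiplying, 2*342 = 684 < 760 = 5*152, so 2/152 is smaller: the convergent 11/4 is closer to x than 25/9.

11/4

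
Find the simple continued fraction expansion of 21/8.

Run the Euclidean algorithm on 21 and 8; the successive quotients are the partial quotients a_0, a_1, ... (each step inverts the fractional part left over by the previous one):
  21 = 2*8 + 5, so a_0 = 2.
  8 = 1*5 + 3, so a_1 = 1.
  5 = 1*3 + 2, so a_2 = 1.
  3 = 1*2 + 1, so a_3 = 1.
  2 = 2*1 + 0, so a_4 = 2.
The remainder reaches 0 after 5 divisions, so the expansion has 5 partial quotients, read off in order.

[2; 1, 1, 1, 2]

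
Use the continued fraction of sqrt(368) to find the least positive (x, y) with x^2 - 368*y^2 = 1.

(x, y) = (1151, 60)

First expand sqrt(368) as a continued fraction. With x_i = (sqrt(368) + m_i)/d_i and (m_0, d_0) = (0, 1): a_0 = floor(sqrt(368)) = 19, since 19^2 = 361 <= 368 < 400 = 20^2.
Iterate m_{i+1} = d_i*a_i - m_i, d_{i+1} = (368 - m_{i+1}^2)/d_i, a_{i+1} = floor((a_0 + m_{i+1})/d_{i+1}):
  m_1 = 1*19 - 0 = 19, d_1 = (368 - 19^2)/1 = 7/1 = 7, a_1 = floor((19 + 19)/7) = 5.
  m_2 = 7*5 - 19 = 16, d_2 = (368 - 16^2)/7 = 112/7 = 16, a_2 = floor((19 + 16)/16) = 2.
  m_3 = 16*2 - 16 = 16, d_3 = (368 - 16^2)/16 = 112/16 = 7, a_3 = floor((19 + 16)/7) = 5.
  m_4 = 7*5 - 16 = 19, d_4 = (368 - 19^2)/7 = 7/7 = 1, a_4 = floor((19 + 19)/1) = 38.
  m_5 = 1*38 - 19 = 19, d_5 = (368 - 19^2)/1 = 7/1 = 7: (m_5, d_5) = (m_1, d_1) = (19, 7), so from here the quotients repeat a_1, ..., a_4; the period length is 4.
So sqrt(368) = [19; (5, 2, 5, 38)] with period length k = 4.
k is even, so the fundamental solution of x^2 - 368y^2 = 1 is (p_{k-1}, q_{k-1}) = (p_3, q_3); compute convergents through index 3.
Convergents (p_i = a_i*p_{i-1} + p_{i-2}, q_i = a_i*q_{i-1} + q_{i-2} with p_{-2}=0, p_{-1}=1, q_{-2}=1, q_{-1}=0):
  i=0: a_0=19, p_0 = 19*1 + 0 = 19, q_0 = 19*0 + 1 = 1.
  i=1: a_1=5, p_1 = 5*19 + 1 = 96, q_1 = 5*1 + 0 = 5.
  i=2: a_2=2, p_2 = 2*96 + 19 = 211, q_2 = 2*5 + 1 = 11.
  i=3: a_3=5, p_3 = 5*211 + 96 = 1151, q_3 = 5*11 + 5 = 60.
Check: 1151^2 - 368*60^2 = 1324801 - 1324800 = 1, so (x, y) = (1151, 60) solves the equation, and by the theorem it is the least positive solution.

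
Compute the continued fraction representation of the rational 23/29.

[0; 1, 3, 1, 5]

Run the Euclidean algorithm on 23 and 29; the successive quotients are the partial quotients a_0, a_1, ... (each step inverts the fractional part left over by the previous one):
  23 = 0*29 + 23, so a_0 = 0.
  29 = 1*23 + 6, so a_1 = 1.
  23 = 3*6 + 5, so a_2 = 3.
  6 = 1*5 + 1, so a_3 = 1.
  5 = 5*1 + 0, so a_4 = 5.
The remainder reaches 0 after 5 divisions, so the expansion has 5 partial quotients, read off in order.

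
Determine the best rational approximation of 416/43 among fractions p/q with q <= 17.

29/3

Expand x = 416/43 as a continued fraction with the Euclidean algorithm:
  416 = 9*43 + 29, so a_0 = 9.
  43 = 1*29 + 14, so a_1 = 1.
  29 = 2*14 + 1, so a_2 = 2.
  14 = 14*1 + 0, so a_3 = 14.
so x = [9; 1, 2, 14].
Convergents (p_i = a_i*p_{i-1} + p_{i-2}, q_i = a_i*q_{i-1} + q_{i-2} with p_{-2}=0, p_{-1}=1, q_{-2}=1, q_{-1}=0), until the denominator exceeds 17:
  i=0: a_0=9, p_0 = 9*1 + 0 = 9, q_0 = 9*0 + 1 = 1.
  i=1: a_1=1, p_1 = 1*9 + 1 = 10, q_1 = 1*1 + 0 = 1.
  i=2: a_2=2, p_2 = 2*10 + 9 = 29, q_2 = 2*1 + 1 = 3.
  i=3: a_3=14, p_3 = 14*29 + 10 = 416, q_3 = 14*3 + 1 = 43.
q_3 = 43 > 17, so the last convergent with denominator <= 17 is p_2/q_2 = 29/3.
The closest fraction with denominator <= 17 is either p_2/q_2 or the intermediate fraction (k*p_2 + p_1)/(k*q_2 + q_1) with the largest k >= 1 whose denominator stays <= 17; these approach x as k grows, and every other convergent or intermediate fraction in range is farther away.
Largest k: floor((17 - q_1)/q_2) = floor((17 - 1)/3) = 5.
That gives (5*29 + 10)/(5*3 + 1) = 155/16.
Compare the errors: |x - 29/3| = |416*3 - 29*43|/(43*3) = 1/129, and |x - 155/16| = |416*16 - 155*43|/(43*16) = 9/688.
Cross-multiplying, 1*688 = 688 < 1161 = 9*129, so 1/129 is smaller: the convergent 29/3 is closer to x than 155/16.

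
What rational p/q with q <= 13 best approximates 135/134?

Expand x = 135/134 as a continued fraction with the Euclidean algorithm:
  135 = 1*134 + 1, so a_0 = 1.
  134 = 134*1 + 0, so a_1 = 134.
so x = [1; 134].
Convergents (p_i = a_i*p_{i-1} + p_{i-2}, q_i = a_i*q_{i-1} + q_{i-2} with p_{-2}=0, p_{-1}=1, q_{-2}=1, q_{-1}=0), until the denominator exceeds 13:
  i=0: a_0=1, p_0 = 1*1 + 0 = 1, q_0 = 1*0 + 1 = 1.
  i=1: a_1=134, p_1 = 134*1 + 1 = 135, q_1 = 134*1 + 0 = 134.
q_1 = 134 > 13, so the last convergent with denominator <= 13 is p_0/q_0 = 1/1.
The closest fraction with denominator <= 13 is either p_0/q_0 or the intermediate fraction (k*p_0 + p_{-1})/(k*q_0 + q_{-1}) with the largest k >= 1 whose denominator stays <= 13; these approach x as k grows, and every other convergent or intermediate fraction in range is farther away.
Largest k: floor((13 - q_{-1})/q_0) = floor((13 - 0)/1) = 13 (using the seeds p_{-1} = 1, q_{-1} = 0).
That gives (13*1 + 1)/(13*1 + 0) = 14/13.
Compare the errors: |x - 1/1| = |135*1 - 1*134|/(134*1) = 1/134, and |x - 14/13| = |135*13 - 14*134|/(134*13) = 121/1742.
Cross-multiplying, 1*1742 = 1742 < 16214 = 121*134, so 1/134 is smaller: the convergent 1/1 is closer to x than 14/13.

1/1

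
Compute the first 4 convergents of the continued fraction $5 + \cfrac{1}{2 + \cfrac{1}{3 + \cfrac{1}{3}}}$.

Using the convergent recurrence p_i = a_i*p_{i-1} + p_{i-2}, q_i = a_i*q_{i-1} + q_{i-2} with p_{-2}=0, p_{-1}=1, q_{-2}=1, q_{-1}=0:
  i=0: a_0=5, p_0 = 5*1 + 0 = 5, q_0 = 5*0 + 1 = 1.
  i=1: a_1=2, p_1 = 2*5 + 1 = 11, q_1 = 2*1 + 0 = 2.
  i=2: a_2=3, p_2 = 3*11 + 5 = 38, q_2 = 3*2 + 1 = 7.
  i=3: a_3=3, p_3 = 3*38 + 11 = 125, q_3 = 3*7 + 2 = 23.

5/1, 11/2, 38/7, 125/23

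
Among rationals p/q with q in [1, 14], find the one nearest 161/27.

Expand x = 161/27 as a continued fraction with the Euclidean algorithm:
  161 = 5*27 + 26, so a_0 = 5.
  27 = 1*26 + 1, so a_1 = 1.
  26 = 26*1 + 0, so a_2 = 26.
so x = [5; 1, 26].
Convergents (p_i = a_i*p_{i-1} + p_{i-2}, q_i = a_i*q_{i-1} + q_{i-2} with p_{-2}=0, p_{-1}=1, q_{-2}=1, q_{-1}=0), until the denominator exceeds 14:
  i=0: a_0=5, p_0 = 5*1 + 0 = 5, q_0 = 5*0 + 1 = 1.
  i=1: a_1=1, p_1 = 1*5 + 1 = 6, q_1 = 1*1 + 0 = 1.
  i=2: a_2=26, p_2 = 26*6 + 5 = 161, q_2 = 26*1 + 1 = 27.
q_2 = 27 > 14, so the last convergent with denominator <= 14 is p_1/q_1 = 6/1.
The closest fraction with denominator <= 14 is either p_1/q_1 or the intermediate fraction (k*p_1 + p_0)/(k*q_1 + q_0) with the largest k >= 1 whose denominator stays <= 14; these approach x as k grows, and every other convergent or intermediate fraction in range is farther away.
Largest k: floor((14 - q_0)/q_1) = floor((14 - 1)/1) = 13.
That gives (13*6 + 5)/(13*1 + 1) = 83/14.
Compare the errors: |x - 6/1| = |161*1 - 6*27|/(27*1) = 1/27, and |x - 83/14| = |161*14 - 83*27|/(27*14) = 13/378.
Cross-multiplying, 13*27 = 351 < 378 = 1*378, so 13/378 is smaller: the intermediate fraction 83/14 is closer to x than 6/1.

83/14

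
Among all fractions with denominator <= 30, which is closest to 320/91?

Expand x = 320/91 as a continued fraction with the Euclidean algorithm:
  320 = 3*91 + 47, so a_0 = 3.
  91 = 1*47 + 44, so a_1 = 1.
  47 = 1*44 + 3, so a_2 = 1.
  44 = 14*3 + 2, so a_3 = 14.
  3 = 1*2 + 1, so a_4 = 1.
  2 = 2*1 + 0, so a_5 = 2.
so x = [3; 1, 1, 14, 1, 2].
Convergents (p_i = a_i*p_{i-1} + p_{i-2}, q_i = a_i*q_{i-1} + q_{i-2} with p_{-2}=0, p_{-1}=1, q_{-2}=1, q_{-1}=0), until the denominator exceeds 30:
  i=0: a_0=3, p_0 = 3*1 + 0 = 3, q_0 = 3*0 + 1 = 1.
  i=1: a_1=1, p_1 = 1*3 + 1 = 4, q_1 = 1*1 + 0 = 1.
  i=2: a_2=1, p_2 = 1*4 + 3 = 7, q_2 = 1*1 + 1 = 2.
  i=3: a_3=14, p_3 = 14*7 + 4 = 102, q_3 = 14*2 + 1 = 29.
  i=4: a_4=1, p_4 = 1*102 + 7 = 109, q_4 = 1*29 + 2 = 31.
q_4 = 31 > 30, so the last convergent with denominator <= 30 is p_3/q_3 = 102/29.
The closest fraction with denominator <= 30 is either p_3/q_3 or the intermediate fraction (k*p_3 + p_2)/(k*q_3 + q_2) with the largest k >= 1 whose denominator stays <= 30; these approach x as k grows, and every other convergent or intermediate fraction in range is farther away.
Largest k: floor((30 - q_2)/q_3) = floor((30 - 2)/29) = 0.
Since k = 0, no intermediate fraction beyond p_3/q_3 has denominator <= 30, so the convergent 102/29 is the closest (its error is |320*29 - 102*91|/(91*29) = 2/2639).

102/29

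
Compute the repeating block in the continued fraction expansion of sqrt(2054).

[45; (3, 8, 1, 2, 1, 2, 1, 2, 1, 8, 3, 90)]

Write x_i = (sqrt(2054) + m_i)/d_i with (m_0, d_0) = (0, 1). a_0 = floor(sqrt(2054)) = 45, since 45^2 = 2025 <= 2054 < 2116 = 46^2.
Iterate m_{i+1} = d_i*a_i - m_i, d_{i+1} = (2054 - m_{i+1}^2)/d_i, a_{i+1} = floor((a_0 + m_{i+1})/d_{i+1}):
  m_1 = 1*45 - 0 = 45, d_1 = (2054 - 45^2)/1 = 29/1 = 29, a_1 = floor((45 + 45)/29) = 3.
  m_2 = 29*3 - 45 = 42, d_2 = (2054 - 42^2)/29 = 290/29 = 10, a_2 = floor((45 + 42)/10) = 8.
  m_3 = 10*8 - 42 = 38, d_3 = (2054 - 38^2)/10 = 610/10 = 61, a_3 = floor((45 + 38)/61) = 1.
  m_4 = 61*1 - 38 = 23, d_4 = (2054 - 23^2)/61 = 1525/61 = 25, a_4 = floor((45 + 23)/25) = 2.
  m_5 = 25*2 - 23 = 27, d_5 = (2054 - 27^2)/25 = 1325/25 = 53, a_5 = floor((45 + 27)/53) = 1.
  m_6 = 53*1 - 27 = 26, d_6 = (2054 - 26^2)/53 = 1378/53 = 26, a_6 = floor((45 + 26)/26) = 2.
  m_7 = 26*2 - 26 = 26, d_7 = (2054 - 26^2)/26 = 1378/26 = 53, a_7 = floor((45 + 26)/53) = 1.
  m_8 = 53*1 - 26 = 27, d_8 = (2054 - 27^2)/53 = 1325/53 = 25, a_8 = floor((45 + 27)/25) = 2.
  m_9 = 25*2 - 27 = 23, d_9 = (2054 - 23^2)/25 = 1525/25 = 61, a_9 = floor((45 + 23)/61) = 1.
  m_10 = 61*1 - 23 = 38, d_10 = (2054 - 38^2)/61 = 610/61 = 10, a_10 = floor((45 + 38)/10) = 8.
  m_11 = 10*8 - 38 = 42, d_11 = (2054 - 42^2)/10 = 290/10 = 29, a_11 = floor((45 + 42)/29) = 3.
  m_12 = 29*3 - 42 = 45, d_12 = (2054 - 45^2)/29 = 29/29 = 1, a_12 = floor((45 + 45)/1) = 90.
  m_13 = 1*90 - 45 = 45, d_13 = (2054 - 45^2)/1 = 29/1 = 29: (m_13, d_13) = (m_1, d_1) = (45, 29), so from here the quotients repeat a_1, ..., a_12; the period length is 12.
Hence the expansion of sqrt(2054) is a_0 = 45 followed by the repeating block 3, 8, 1, 2, 1, 2, 1, 2, 1, 8, 3, 90 (period 12).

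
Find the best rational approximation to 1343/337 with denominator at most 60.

Expand x = 1343/337 as a continued fraction with the Euclidean algorithm:
  1343 = 3*337 + 332, so a_0 = 3.
  337 = 1*332 + 5, so a_1 = 1.
  332 = 66*5 + 2, so a_2 = 66.
  5 = 2*2 + 1, so a_3 = 2.
  2 = 2*1 + 0, so a_4 = 2.
so x = [3; 1, 66, 2, 2].
Convergents (p_i = a_i*p_{i-1} + p_{i-2}, q_i = a_i*q_{i-1} + q_{i-2} with p_{-2}=0, p_{-1}=1, q_{-2}=1, q_{-1}=0), until the denominator exceeds 60:
  i=0: a_0=3, p_0 = 3*1 + 0 = 3, q_0 = 3*0 + 1 = 1.
  i=1: a_1=1, p_1 = 1*3 + 1 = 4, q_1 = 1*1 + 0 = 1.
  i=2: a_2=66, p_2 = 66*4 + 3 = 267, q_2 = 66*1 + 1 = 67.
q_2 = 67 > 60, so the last convergent with denominator <= 60 is p_1/q_1 = 4/1.
The closest fraction with denominator <= 60 is either p_1/q_1 or the intermediate fraction (k*p_1 + p_0)/(k*q_1 + q_0) with the largest k >= 1 whose denominator stays <= 60; these approach x as k grows, and every other convergent or intermediate fraction in range is farther away.
Largest k: floor((60 - q_0)/q_1) = floor((60 - 1)/1) = 59.
That gives (59*4 + 3)/(59*1 + 1) = 239/60.
Compare the errors: |x - 4/1| = |1343*1 - 4*337|/(337*1) = 5/337, and |x - 239/60| = |1343*60 - 239*337|/(337*60) = 37/20220.
Cross-multiplying, 37*337 = 12469 < 101100 = 5*20220, so 37/20220 is smaller: the intermediate fraction 239/60 is closer to x than 4/1.

239/60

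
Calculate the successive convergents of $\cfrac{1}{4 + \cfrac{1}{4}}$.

Using the convergent recurrence p_i = a_i*p_{i-1} + p_{i-2}, q_i = a_i*q_{i-1} + q_{i-2} with p_{-2}=0, p_{-1}=1, q_{-2}=1, q_{-1}=0:
  i=0: a_0=0, p_0 = 0*1 + 0 = 0, q_0 = 0*0 + 1 = 1.
  i=1: a_1=4, p_1 = 4*0 + 1 = 1, q_1 = 4*1 + 0 = 4.
  i=2: a_2=4, p_2 = 4*1 + 0 = 4, q_2 = 4*4 + 1 = 17.

0/1, 1/4, 4/17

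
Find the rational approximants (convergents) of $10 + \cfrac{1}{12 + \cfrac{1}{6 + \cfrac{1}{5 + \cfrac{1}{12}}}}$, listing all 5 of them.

10/1, 121/12, 736/73, 3801/377, 46348/4597

Using the convergent recurrence p_i = a_i*p_{i-1} + p_{i-2}, q_i = a_i*q_{i-1} + q_{i-2} with p_{-2}=0, p_{-1}=1, q_{-2}=1, q_{-1}=0:
  i=0: a_0=10, p_0 = 10*1 + 0 = 10, q_0 = 10*0 + 1 = 1.
  i=1: a_1=12, p_1 = 12*10 + 1 = 121, q_1 = 12*1 + 0 = 12.
  i=2: a_2=6, p_2 = 6*121 + 10 = 736, q_2 = 6*12 + 1 = 73.
  i=3: a_3=5, p_3 = 5*736 + 121 = 3801, q_3 = 5*73 + 12 = 377.
  i=4: a_4=12, p_4 = 12*3801 + 736 = 46348, q_4 = 12*377 + 73 = 4597.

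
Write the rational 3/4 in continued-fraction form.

Run the Euclidean algorithm on 3 and 4; the successive quotients are the partial quotients a_0, a_1, ... (each step inverts the fractional part left over by the previous one):
  3 = 0*4 + 3, so a_0 = 0.
  4 = 1*3 + 1, so a_1 = 1.
  3 = 3*1 + 0, so a_2 = 3.
The remainder reaches 0 after 3 divisions, so the expansion has 3 partial quotients, read off in order.

[0; 1, 3]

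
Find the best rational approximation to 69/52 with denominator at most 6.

4/3

Expand x = 69/52 as a continued fraction with the Euclidean algorithm:
  69 = 1*52 + 17, so a_0 = 1.
  52 = 3*17 + 1, so a_1 = 3.
  17 = 17*1 + 0, so a_2 = 17.
so x = [1; 3, 17].
Convergents (p_i = a_i*p_{i-1} + p_{i-2}, q_i = a_i*q_{i-1} + q_{i-2} with p_{-2}=0, p_{-1}=1, q_{-2}=1, q_{-1}=0), until the denominator exceeds 6:
  i=0: a_0=1, p_0 = 1*1 + 0 = 1, q_0 = 1*0 + 1 = 1.
  i=1: a_1=3, p_1 = 3*1 + 1 = 4, q_1 = 3*1 + 0 = 3.
  i=2: a_2=17, p_2 = 17*4 + 1 = 69, q_2 = 17*3 + 1 = 52.
q_2 = 52 > 6, so the last convergent with denominator <= 6 is p_1/q_1 = 4/3.
The closest fraction with denominator <= 6 is either p_1/q_1 or the intermediate fraction (k*p_1 + p_0)/(k*q_1 + q_0) with the largest k >= 1 whose denominator stays <= 6; these approach x as k grows, and every other convergent or intermediate fraction in range is farther away.
Largest k: floor((6 - q_0)/q_1) = floor((6 - 1)/3) = 1.
That gives (1*4 + 1)/(1*3 + 1) = 5/4.
Compare the errors: |x - 4/3| = |69*3 - 4*52|/(52*3) = 1/156, and |x - 5/4| = |69*4 - 5*52|/(52*4) = 16/208.
Cross-multiplying, 1*208 = 208 < 2496 = 16*156, so 1/156 is smaller: the convergent 4/3 is closer to x than 5/4.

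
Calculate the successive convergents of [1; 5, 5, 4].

1/1, 6/5, 31/26, 130/109

Using the convergent recurrence p_i = a_i*p_{i-1} + p_{i-2}, q_i = a_i*q_{i-1} + q_{i-2} with p_{-2}=0, p_{-1}=1, q_{-2}=1, q_{-1}=0:
  i=0: a_0=1, p_0 = 1*1 + 0 = 1, q_0 = 1*0 + 1 = 1.
  i=1: a_1=5, p_1 = 5*1 + 1 = 6, q_1 = 5*1 + 0 = 5.
  i=2: a_2=5, p_2 = 5*6 + 1 = 31, q_2 = 5*5 + 1 = 26.
  i=3: a_3=4, p_3 = 4*31 + 6 = 130, q_3 = 4*26 + 5 = 109.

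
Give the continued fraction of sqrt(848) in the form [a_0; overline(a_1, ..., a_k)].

[29; overline(8, 3, 3, 3, 8, 58)]

Write x_i = (sqrt(848) + m_i)/d_i with (m_0, d_0) = (0, 1). a_0 = floor(sqrt(848)) = 29, since 29^2 = 841 <= 848 < 900 = 30^2.
Iterate m_{i+1} = d_i*a_i - m_i, d_{i+1} = (848 - m_{i+1}^2)/d_i, a_{i+1} = floor((a_0 + m_{i+1})/d_{i+1}):
  m_1 = 1*29 - 0 = 29, d_1 = (848 - 29^2)/1 = 7/1 = 7, a_1 = floor((29 + 29)/7) = 8.
  m_2 = 7*8 - 29 = 27, d_2 = (848 - 27^2)/7 = 119/7 = 17, a_2 = floor((29 + 27)/17) = 3.
  m_3 = 17*3 - 27 = 24, d_3 = (848 - 24^2)/17 = 272/17 = 16, a_3 = floor((29 + 24)/16) = 3.
  m_4 = 16*3 - 24 = 24, d_4 = (848 - 24^2)/16 = 272/16 = 17, a_4 = floor((29 + 24)/17) = 3.
  m_5 = 17*3 - 24 = 27, d_5 = (848 - 27^2)/17 = 119/17 = 7, a_5 = floor((29 + 27)/7) = 8.
  m_6 = 7*8 - 27 = 29, d_6 = (848 - 29^2)/7 = 7/7 = 1, a_6 = floor((29 + 29)/1) = 58.
  m_7 = 1*58 - 29 = 29, d_7 = (848 - 29^2)/1 = 7/1 = 7: (m_7, d_7) = (m_1, d_1) = (29, 7), so from here the quotients repeat a_1, ..., a_6; the period length is 6.
Hence the expansion of sqrt(848) is a_0 = 29 followed by the repeating block 8, 3, 3, 3, 8, 58 (period 6).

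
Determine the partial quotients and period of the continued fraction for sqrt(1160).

Write x_i = (sqrt(1160) + m_i)/d_i with (m_0, d_0) = (0, 1). a_0 = floor(sqrt(1160)) = 34, since 34^2 = 1156 <= 1160 < 1225 = 35^2.
Iterate m_{i+1} = d_i*a_i - m_i, d_{i+1} = (1160 - m_{i+1}^2)/d_i, a_{i+1} = floor((a_0 + m_{i+1})/d_{i+1}):
  m_1 = 1*34 - 0 = 34, d_1 = (1160 - 34^2)/1 = 4/1 = 4, a_1 = floor((34 + 34)/4) = 17.
  m_2 = 4*17 - 34 = 34, d_2 = (1160 - 34^2)/4 = 4/4 = 1, a_2 = floor((34 + 34)/1) = 68.
  m_3 = 1*68 - 34 = 34, d_3 = (1160 - 34^2)/1 = 4/1 = 4: (m_3, d_3) = (m_1, d_1) = (34, 4), so from here the quotients repeat a_1, a_2; the period length is 2.
Hence the expansion of sqrt(1160) is a_0 = 34 followed by the repeating block 17, 68 (period 2).

[34; (17, 68)]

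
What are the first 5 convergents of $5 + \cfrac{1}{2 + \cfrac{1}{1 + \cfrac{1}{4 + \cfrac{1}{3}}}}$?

Using the convergent recurrence p_i = a_i*p_{i-1} + p_{i-2}, q_i = a_i*q_{i-1} + q_{i-2} with p_{-2}=0, p_{-1}=1, q_{-2}=1, q_{-1}=0:
  i=0: a_0=5, p_0 = 5*1 + 0 = 5, q_0 = 5*0 + 1 = 1.
  i=1: a_1=2, p_1 = 2*5 + 1 = 11, q_1 = 2*1 + 0 = 2.
  i=2: a_2=1, p_2 = 1*11 + 5 = 16, q_2 = 1*2 + 1 = 3.
  i=3: a_3=4, p_3 = 4*16 + 11 = 75, q_3 = 4*3 + 2 = 14.
  i=4: a_4=3, p_4 = 3*75 + 16 = 241, q_4 = 3*14 + 3 = 45.

5/1, 11/2, 16/3, 75/14, 241/45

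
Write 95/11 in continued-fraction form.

Run the Euclidean algorithm on 95 and 11; the successive quotients are the partial quotients a_0, a_1, ... (each step inverts the fractional part left over by the previous one):
  95 = 8*11 + 7, so a_0 = 8.
  11 = 1*7 + 4, so a_1 = 1.
  7 = 1*4 + 3, so a_2 = 1.
  4 = 1*3 + 1, so a_3 = 1.
  3 = 3*1 + 0, so a_4 = 3.
The remainder reaches 0 after 5 divisions, so the expansion has 5 partial quotients, read off in order.

[8; 1, 1, 1, 3]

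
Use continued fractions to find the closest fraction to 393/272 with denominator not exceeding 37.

Expand x = 393/272 as a continued fraction with the Euclidean algorithm:
  393 = 1*272 + 121, so a_0 = 1.
  272 = 2*121 + 30, so a_1 = 2.
  121 = 4*30 + 1, so a_2 = 4.
  30 = 30*1 + 0, so a_3 = 30.
so x = [1; 2, 4, 30].
Convergents (p_i = a_i*p_{i-1} + p_{i-2}, q_i = a_i*q_{i-1} + q_{i-2} with p_{-2}=0, p_{-1}=1, q_{-2}=1, q_{-1}=0), until the denominator exceeds 37:
  i=0: a_0=1, p_0 = 1*1 + 0 = 1, q_0 = 1*0 + 1 = 1.
  i=1: a_1=2, p_1 = 2*1 + 1 = 3, q_1 = 2*1 + 0 = 2.
  i=2: a_2=4, p_2 = 4*3 + 1 = 13, q_2 = 4*2 + 1 = 9.
  i=3: a_3=30, p_3 = 30*13 + 3 = 393, q_3 = 30*9 + 2 = 272.
q_3 = 272 > 37, so the last convergent with denominator <= 37 is p_2/q_2 = 13/9.
The closest fraction with denominator <= 37 is either p_2/q_2 or the intermediate fraction (k*p_2 + p_1)/(k*q_2 + q_1) with the largest k >= 1 whose denominator stays <= 37; these approach x as k grows, and every other convergent or intermediate fraction in range is farther away.
Largest k: floor((37 - q_1)/q_2) = floor((37 - 2)/9) = 3.
That gives (3*13 + 3)/(3*9 + 2) = 42/29.
Compare the errors: |x - 13/9| = |393*9 - 13*272|/(272*9) = 1/2448, and |x - 42/29| = |393*29 - 42*272|/(272*29) = 27/7888.
Cross-multiplying, 1*7888 = 7888 < 66096 = 27*2448, so 1/2448 is smaller: the convergent 13/9 is closer to x than 42/29.

13/9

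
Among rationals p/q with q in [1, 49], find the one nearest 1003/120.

Expand x = 1003/120 as a continued fraction with the Euclidean algorithm:
  1003 = 8*120 + 43, so a_0 = 8.
  120 = 2*43 + 34, so a_1 = 2.
  43 = 1*34 + 9, so a_2 = 1.
  34 = 3*9 + 7, so a_3 = 3.
  9 = 1*7 + 2, so a_4 = 1.
  7 = 3*2 + 1, so a_5 = 3.
  2 = 2*1 + 0, so a_6 = 2.
so x = [8; 2, 1, 3, 1, 3, 2].
Convergents (p_i = a_i*p_{i-1} + p_{i-2}, q_i = a_i*q_{i-1} + q_{i-2} with p_{-2}=0, p_{-1}=1, q_{-2}=1, q_{-1}=0), until the denominator exceeds 49:
  i=0: a_0=8, p_0 = 8*1 + 0 = 8, q_0 = 8*0 + 1 = 1.
  i=1: a_1=2, p_1 = 2*8 + 1 = 17, q_1 = 2*1 + 0 = 2.
  i=2: a_2=1, p_2 = 1*17 + 8 = 25, q_2 = 1*2 + 1 = 3.
  i=3: a_3=3, p_3 = 3*25 + 17 = 92, q_3 = 3*3 + 2 = 11.
  i=4: a_4=1, p_4 = 1*92 + 25 = 117, q_4 = 1*11 + 3 = 14.
  i=5: a_5=3, p_5 = 3*117 + 92 = 443, q_5 = 3*14 + 11 = 53.
q_5 = 53 > 49, so the last convergent with denominator <= 49 is p_4/q_4 = 117/14.
The closest fraction with denominator <= 49 is either p_4/q_4 or the intermediate fraction (k*p_4 + p_3)/(k*q_4 + q_3) with the largest k >= 1 whose denominator stays <= 49; these approach x as k grows, and every other convergent or intermediate fraction in range is farther away.
Largest k: floor((49 - q_3)/q_4) = floor((49 - 11)/14) = 2.
That gives (2*117 + 92)/(2*14 + 11) = 326/39.
Compare the errors: |x - 117/14| = |1003*14 - 117*120|/(120*14) = 2/1680, and |x - 326/39| = |1003*39 - 326*120|/(120*39) = 3/4680.
Cross-multiplying, 3*1680 = 5040 < 9360 = 2*4680, so 3/4680 is smaller: the intermediate fraction 326/39 is closer to x than 117/14.

326/39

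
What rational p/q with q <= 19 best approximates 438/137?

Expand x = 438/137 as a continued fraction with the Euclidean algorithm:
  438 = 3*137 + 27, so a_0 = 3.
  137 = 5*27 + 2, so a_1 = 5.
  27 = 13*2 + 1, so a_2 = 13.
  2 = 2*1 + 0, so a_3 = 2.
so x = [3; 5, 13, 2].
Convergents (p_i = a_i*p_{i-1} + p_{i-2}, q_i = a_i*q_{i-1} + q_{i-2} with p_{-2}=0, p_{-1}=1, q_{-2}=1, q_{-1}=0), until the denominator exceeds 19:
  i=0: a_0=3, p_0 = 3*1 + 0 = 3, q_0 = 3*0 + 1 = 1.
  i=1: a_1=5, p_1 = 5*3 + 1 = 16, q_1 = 5*1 + 0 = 5.
  i=2: a_2=13, p_2 = 13*16 + 3 = 211, q_2 = 13*5 + 1 = 66.
q_2 = 66 > 19, so the last convergent with denominator <= 19 is p_1/q_1 = 16/5.
The closest fraction with denominator <= 19 is either p_1/q_1 or the intermediate fraction (k*p_1 + p_0)/(k*q_1 + q_0) with the largest k >= 1 whose denominator stays <= 19; these approach x as k grows, and every other convergent or intermediate fraction in range is farther away.
Largest k: floor((19 - q_0)/q_1) = floor((19 - 1)/5) = 3.
That gives (3*16 + 3)/(3*5 + 1) = 51/16.
Compare the errors: |x - 16/5| = |438*5 - 16*137|/(137*5) = 2/685, and |x - 51/16| = |438*16 - 51*137|/(137*16) = 21/2192.
Cross-multiplying, 2*2192 = 4384 < 14385 = 21*685, so 2/685 is smaller: the convergent 16/5 is closer to x than 51/16.

16/5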